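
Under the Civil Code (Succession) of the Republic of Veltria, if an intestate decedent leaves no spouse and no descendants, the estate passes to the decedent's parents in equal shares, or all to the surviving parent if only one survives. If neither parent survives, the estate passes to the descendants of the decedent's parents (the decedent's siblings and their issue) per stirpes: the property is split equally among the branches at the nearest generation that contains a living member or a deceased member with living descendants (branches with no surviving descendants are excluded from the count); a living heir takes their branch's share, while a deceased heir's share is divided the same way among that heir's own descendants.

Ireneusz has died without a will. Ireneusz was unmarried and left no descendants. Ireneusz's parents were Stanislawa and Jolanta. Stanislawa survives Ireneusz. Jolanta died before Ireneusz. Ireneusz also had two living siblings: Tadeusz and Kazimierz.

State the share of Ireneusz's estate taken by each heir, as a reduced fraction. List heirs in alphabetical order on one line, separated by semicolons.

Only one parent, Stanislawa, survives, so Stanislawa takes the entire estate. The siblings take nothing because a surviving parent has priority.

Stanislawa 1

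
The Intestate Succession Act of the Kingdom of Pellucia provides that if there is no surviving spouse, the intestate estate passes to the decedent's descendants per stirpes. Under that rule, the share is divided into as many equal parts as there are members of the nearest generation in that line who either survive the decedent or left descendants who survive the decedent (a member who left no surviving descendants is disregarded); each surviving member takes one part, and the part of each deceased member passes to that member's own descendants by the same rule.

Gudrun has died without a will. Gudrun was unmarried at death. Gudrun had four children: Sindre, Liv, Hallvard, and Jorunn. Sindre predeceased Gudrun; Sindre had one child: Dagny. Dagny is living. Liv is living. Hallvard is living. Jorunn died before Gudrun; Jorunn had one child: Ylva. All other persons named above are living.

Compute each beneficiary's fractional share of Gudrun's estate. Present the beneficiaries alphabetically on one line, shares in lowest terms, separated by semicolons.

Dagny 1/4; Hallvard 1/4; Liv 1/4; Ylva 1/4

There is no surviving spouse, so the entire estate passes to Gudrun's descendants per stirpes.
The estate is divided into 4 equal shares of 1/4 among Sindre, Liv, Hallvard, Jorunn.
Sindre predeceased; the 1/4 allotted to Sindre's branch passes to Sindre's issue by representation.
Dagny is the sole taker at this level and receives the full 1/4.
Liv is living and takes 1/4.
Hallvard is living and takes 1/4.
Jorunn predeceased; the 1/4 allotted to Jorunn's branch passes to Jorunn's issue by representation.
Ylva is the sole taker at this level and receives the full 1/4.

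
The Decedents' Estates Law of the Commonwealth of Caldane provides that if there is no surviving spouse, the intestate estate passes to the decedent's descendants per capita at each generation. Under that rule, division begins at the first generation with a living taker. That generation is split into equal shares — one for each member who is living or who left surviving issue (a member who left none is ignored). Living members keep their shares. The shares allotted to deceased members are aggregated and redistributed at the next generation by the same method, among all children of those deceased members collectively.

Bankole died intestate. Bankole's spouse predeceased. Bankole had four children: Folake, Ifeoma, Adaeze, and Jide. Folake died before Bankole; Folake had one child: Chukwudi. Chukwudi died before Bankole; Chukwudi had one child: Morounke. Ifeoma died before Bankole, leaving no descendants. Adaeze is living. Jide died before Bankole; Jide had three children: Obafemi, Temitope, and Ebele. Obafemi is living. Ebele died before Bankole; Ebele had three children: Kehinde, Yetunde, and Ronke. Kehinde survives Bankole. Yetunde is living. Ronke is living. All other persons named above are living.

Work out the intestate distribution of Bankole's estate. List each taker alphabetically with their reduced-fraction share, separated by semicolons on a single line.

There is no surviving spouse, so the entire estate passes to Bankole's descendants per capita at each generation.
At generation 1 (Folake, Adaeze, Jide) there are 3 shares of (1)/3 = 1/3 each.
Living: Adaeze — each takes 1/3.
Deceased: Folake and Jide. Their combined 2/3 is pooled and carried to generation 2.
At generation 2 (Chukwudi, Obafemi, Temitope, Ebele) there are 4 shares of (2/3)/4 = 1/6 each.
Living: Obafemi and Temitope — each takes 1/6.
Deceased: Chukwudi and Ebele. Their combined 1/3 is pooled and carried to generation 3.
At generation 3 (Morounke, Kehinde, Yetunde, Ronke) there are 4 shares of (1/3)/4 = 1/12 each.
Living: Morounke, Kehinde, Yetunde, and Ronke — each takes 1/12.

Adaeze 1/3; Kehinde 1/12; Morounke 1/12; Obafemi 1/6; Ronke 1/12; Temitope 1/6; Yetunde 1/12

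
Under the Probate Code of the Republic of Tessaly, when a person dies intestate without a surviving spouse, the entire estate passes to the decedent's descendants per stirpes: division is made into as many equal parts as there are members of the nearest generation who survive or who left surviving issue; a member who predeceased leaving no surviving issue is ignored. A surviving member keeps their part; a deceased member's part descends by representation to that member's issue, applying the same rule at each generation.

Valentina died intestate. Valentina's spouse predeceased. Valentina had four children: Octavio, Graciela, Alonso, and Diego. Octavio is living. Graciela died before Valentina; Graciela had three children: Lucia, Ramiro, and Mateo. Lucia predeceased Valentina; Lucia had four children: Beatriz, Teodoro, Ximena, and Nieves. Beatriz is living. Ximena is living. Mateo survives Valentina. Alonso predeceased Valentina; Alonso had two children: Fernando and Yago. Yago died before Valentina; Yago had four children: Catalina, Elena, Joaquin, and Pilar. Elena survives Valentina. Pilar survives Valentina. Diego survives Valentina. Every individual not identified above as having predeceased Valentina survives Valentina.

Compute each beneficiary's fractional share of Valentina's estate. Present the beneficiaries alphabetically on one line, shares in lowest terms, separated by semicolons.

Beatriz 1/48; Catalina 1/32; Diego 1/4; Elena 1/32; Fernando 1/8; Joaquin 1/32; Mateo 1/12; Nieves 1/48; Octavio 1/4; Pilar 1/32; Ramiro 1/12; Teodoro 1/48; Ximena 1/48

There is no surviving spouse, so the entire estate passes to Valentina's descendants per stirpes.
The estate is divided into 4 equal shares of 1/4 among Octavio, Graciela, Alonso, Diego.
Octavio is living and takes 1/4.
Graciela predeceased; the 1/4 allotted to Graciela's branch passes to Graciela's issue by representation.
The 1/4 is divided into 3 equal shares of 1/12 among Lucia, Ramiro, Mateo.
Lucia predeceased; the 1/12 allotted to Lucia's branch passes to Lucia's issue by representation.
The 1/12 is divided into 4 equal shares of 1/48 among Beatriz, Teodoro, Ximena, Nieves.
Beatriz is living and takes 1/48.
Teodoro is living and takes 1/48.
Ximena is living and takes 1/48.
Nieves is living and takes 1/48.
Ramiro is living and takes 1/12.
Mateo is living and takes 1/12.
Alonso predeceased; the 1/4 allotted to Alonso's branch passes to Alonso's issue by representation.
The 1/4 is divided into 2 equal shares of 1/8 among Fernando, Yago.
Fernando is living and takes 1/8.
Yago predeceased; the 1/8 allotted to Yago's branch passes to Yago's issue by representation.
The 1/8 is divided into 4 equal shares of 1/32 among Catalina, Elena, Joaquin, Pilar.
Catalina is living and takes 1/32.
Elena is living and takes 1/32.
Joaquin is living and takes 1/32.
Pilar is living and takes 1/32.
Diego is living and takes 1/4.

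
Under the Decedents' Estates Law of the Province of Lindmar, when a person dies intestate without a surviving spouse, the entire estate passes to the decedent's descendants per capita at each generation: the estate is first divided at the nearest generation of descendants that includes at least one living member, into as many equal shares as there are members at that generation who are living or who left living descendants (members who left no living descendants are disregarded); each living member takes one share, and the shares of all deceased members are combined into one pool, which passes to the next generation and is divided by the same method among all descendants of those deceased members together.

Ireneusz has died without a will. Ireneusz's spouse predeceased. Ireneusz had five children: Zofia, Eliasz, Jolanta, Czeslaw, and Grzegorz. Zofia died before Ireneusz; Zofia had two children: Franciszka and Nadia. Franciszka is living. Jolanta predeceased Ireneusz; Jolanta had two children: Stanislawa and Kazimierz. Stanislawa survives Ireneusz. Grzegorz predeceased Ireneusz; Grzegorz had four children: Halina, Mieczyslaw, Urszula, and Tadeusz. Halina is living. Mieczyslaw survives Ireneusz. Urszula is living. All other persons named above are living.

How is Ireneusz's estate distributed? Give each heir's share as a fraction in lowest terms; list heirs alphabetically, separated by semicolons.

Czeslaw 1/5; Eliasz 1/5; Franciszka 3/40; Halina 3/40; Kazimierz 3/40; Mieczyslaw 3/40; Nadia 3/40; Stanislawa 3/40; Tadeusz 3/40; Urszula 3/40

There is no surviving spouse, so the entire estate passes to Ireneusz's descendants per capita at each generation.
At generation 1 (Zofia, Eliasz, Jolanta, Czeslaw, Grzegorz) there are 5 shares of (1)/5 = 1/5 each.
Living: Eliasz and Czeslaw — each takes 1/5.
Deceased: Zofia, Jolanta, and Grzegorz. Their combined 3/5 is pooled and carried to generation 2.
At generation 2 (Franciszka, Nadia, Stanislawa, Kazimierz, Halina, Mieczyslaw, Urszula, Tadeusz) there are 8 shares of (3/5)/8 = 3/40 each.
Living: Franciszka, Nadia, Stanislawa, Kazimierz, Halina, Mieczyslaw, Urszula, and Tadeusz — each takes 3/40.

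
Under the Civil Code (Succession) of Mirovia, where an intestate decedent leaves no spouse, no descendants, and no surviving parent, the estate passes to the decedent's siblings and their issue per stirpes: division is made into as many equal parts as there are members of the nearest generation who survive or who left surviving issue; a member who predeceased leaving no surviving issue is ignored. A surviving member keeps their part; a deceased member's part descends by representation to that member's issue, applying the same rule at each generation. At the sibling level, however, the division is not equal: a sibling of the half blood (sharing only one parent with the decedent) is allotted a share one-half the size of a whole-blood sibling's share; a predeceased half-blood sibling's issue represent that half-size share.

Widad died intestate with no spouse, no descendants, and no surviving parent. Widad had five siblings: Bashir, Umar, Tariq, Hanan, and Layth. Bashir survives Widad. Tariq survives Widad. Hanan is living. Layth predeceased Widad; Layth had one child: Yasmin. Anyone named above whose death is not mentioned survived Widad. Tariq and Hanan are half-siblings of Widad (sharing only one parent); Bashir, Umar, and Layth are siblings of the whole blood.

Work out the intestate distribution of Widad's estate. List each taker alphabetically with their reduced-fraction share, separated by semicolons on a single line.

No spouse, descendants, or parent survives, so the estate passes to Widad's siblings per stirpes.
Half-blood siblings count for one-half the weight of whole-blood siblings at the initial division.
Dividing 1 in proportion to weights (total weight 4): Bashir (weight 1) → 1/4; Umar (weight 1) → 1/4; Tariq (weight 1/2) → 1/8; Hanan (weight 1/2) → 1/8; Layth (weight 1) → 1/4.
Bashir is living and takes 1/4.
Umar is living and takes 1/4.
Tariq is living and takes 1/8.
Hanan is living and takes 1/8.
Layth predeceased; the 1/4 allotted to Layth's branch passes to Layth's issue by representation.
Yasmin is the sole taker at this level and receives the full 1/4.

Bashir 1/4; Hanan 1/8; Tariq 1/8; Umar 1/4; Yasmin 1/4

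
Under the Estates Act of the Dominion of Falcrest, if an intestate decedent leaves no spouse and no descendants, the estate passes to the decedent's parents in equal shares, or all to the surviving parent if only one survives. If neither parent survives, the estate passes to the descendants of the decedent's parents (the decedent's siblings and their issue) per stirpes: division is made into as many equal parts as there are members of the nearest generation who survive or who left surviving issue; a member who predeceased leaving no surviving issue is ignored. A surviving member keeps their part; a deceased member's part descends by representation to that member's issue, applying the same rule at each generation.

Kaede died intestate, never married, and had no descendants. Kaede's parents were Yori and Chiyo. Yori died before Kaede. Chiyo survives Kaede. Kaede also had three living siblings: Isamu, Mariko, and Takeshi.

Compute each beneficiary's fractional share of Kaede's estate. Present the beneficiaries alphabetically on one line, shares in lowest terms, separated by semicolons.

Only one parent, Chiyo, survives, so Chiyo takes the entire estate. The siblings take nothing because a surviving parent has priority.

Chiyo 1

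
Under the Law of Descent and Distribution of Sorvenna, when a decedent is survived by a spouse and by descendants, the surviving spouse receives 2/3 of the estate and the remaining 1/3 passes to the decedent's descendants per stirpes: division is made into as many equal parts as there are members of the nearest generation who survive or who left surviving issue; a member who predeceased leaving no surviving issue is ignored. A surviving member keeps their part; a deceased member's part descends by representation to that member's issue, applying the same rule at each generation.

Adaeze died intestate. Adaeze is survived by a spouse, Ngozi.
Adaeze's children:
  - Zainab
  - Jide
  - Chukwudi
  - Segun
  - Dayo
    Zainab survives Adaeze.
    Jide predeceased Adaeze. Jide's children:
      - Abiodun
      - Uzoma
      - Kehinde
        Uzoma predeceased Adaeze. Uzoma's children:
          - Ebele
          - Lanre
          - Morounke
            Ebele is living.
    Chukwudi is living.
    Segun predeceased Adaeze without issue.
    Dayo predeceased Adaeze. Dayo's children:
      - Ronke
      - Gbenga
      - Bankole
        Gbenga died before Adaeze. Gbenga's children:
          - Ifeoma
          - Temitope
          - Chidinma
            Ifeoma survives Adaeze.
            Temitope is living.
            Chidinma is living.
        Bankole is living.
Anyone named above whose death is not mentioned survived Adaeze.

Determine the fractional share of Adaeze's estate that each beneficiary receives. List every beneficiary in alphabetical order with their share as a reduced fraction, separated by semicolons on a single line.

Ngozi, as surviving spouse, takes 2/3.
The remaining 1/3 passes to Adaeze's descendants per stirpes.
Segun left no surviving issue, so that branch lapses and is disregarded.
The 1/3 is divided into 4 equal shares of 1/12 among Zainab, Jide, Chukwudi, Dayo.
Zainab is living and takes 1/12.
Jide predeceased; the 1/12 allotted to Jide's branch passes to Jide's issue by representation.
The 1/12 is divided into 3 equal shares of 1/36 among Abiodun, Uzoma, Kehinde.
Abiodun is living and takes 1/36.
Uzoma predeceased; the 1/36 allotted to Uzoma's branch passes to Uzoma's issue by representation.
The 1/36 is divided into 3 equal shares of 1/108 among Ebele, Lanre, Morounke.
Ebele is living and takes 1/108.
Lanre is living and takes 1/108.
Morounke is living and takes 1/108.
Kehinde is living and takes 1/36.
Chukwudi is living and takes 1/12.
Dayo predeceased; the 1/12 allotted to Dayo's branch passes to Dayo's issue by representation.
The 1/12 is divided into 3 equal shares of 1/36 among Ronke, Gbenga, Bankole.
Ronke is living and takes 1/36.
Gbenga predeceased; the 1/36 allotted to Gbenga's branch passes to Gbenga's issue by representation.
The 1/36 is divided into 3 equal shares of 1/108 among Ifeoma, Temitope, Chidinma.
Ifeoma is living and takes 1/108.
Temitope is living and takes 1/108.
Chidinma is living and takes 1/108.
Bankole is living and takes 1/36.

Abiodun 1/36; Bankole 1/36; Chidinma 1/108; Chukwudi 1/12; Ebele 1/108; Ifeoma 1/108; Kehinde 1/36; Lanre 1/108; Morounke 1/108; Ngozi 2/3; Ronke 1/36; Temitope 1/108; Zainab 1/12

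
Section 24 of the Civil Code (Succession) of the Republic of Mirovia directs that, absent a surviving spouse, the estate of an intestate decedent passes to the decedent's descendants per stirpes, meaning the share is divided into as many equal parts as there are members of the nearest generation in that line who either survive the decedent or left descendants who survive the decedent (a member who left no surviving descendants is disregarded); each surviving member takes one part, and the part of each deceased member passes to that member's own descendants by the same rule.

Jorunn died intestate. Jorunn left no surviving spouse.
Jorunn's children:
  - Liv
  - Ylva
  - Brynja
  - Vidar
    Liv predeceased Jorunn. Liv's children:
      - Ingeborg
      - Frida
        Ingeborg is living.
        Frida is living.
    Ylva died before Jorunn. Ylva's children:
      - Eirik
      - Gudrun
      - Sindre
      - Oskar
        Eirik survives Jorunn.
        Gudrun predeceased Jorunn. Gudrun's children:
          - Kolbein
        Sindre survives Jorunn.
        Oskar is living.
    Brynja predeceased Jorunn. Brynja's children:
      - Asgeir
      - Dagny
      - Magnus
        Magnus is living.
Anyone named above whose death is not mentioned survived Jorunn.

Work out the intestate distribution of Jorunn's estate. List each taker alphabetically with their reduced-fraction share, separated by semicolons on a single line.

Asgeir 1/12; Dagny 1/12; Eirik 1/16; Frida 1/8; Ingeborg 1/8; Kolbein 1/16; Magnus 1/12; Oskar 1/16; Sindre 1/16; Vidar 1/4

There is no surviving spouse, so the entire estate passes to Jorunn's descendants per stirpes.
The estate is divided into 4 equal shares of 1/4 among Liv, Ylva, Brynja, Vidar.
Liv predeceased; the 1/4 allotted to Liv's branch passes to Liv's issue by representation.
The 1/4 is divided into 2 equal shares of 1/8 among Ingeborg, Frida.
Ingeborg is living and takes 1/8.
Frida is living and takes 1/8.
Ylva predeceased; the 1/4 allotted to Ylva's branch passes to Ylva's issue by representation.
The 1/4 is divided into 4 equal shares of 1/16 among Eirik, Gudrun, Sindre, Oskar.
Eirik is living and takes 1/16.
Gudrun predeceased; the 1/16 allotted to Gudrun's branch passes to Gudrun's issue by representation.
Kolbein is the sole taker at this level and receives the full 1/16.
Sindre is living and takes 1/16.
Oskar is living and takes 1/16.
Brynja predeceased; the 1/4 allotted to Brynja's branch passes to Brynja's issue by representation.
The 1/4 is divided into 3 equal shares of 1/12 among Asgeir, Dagny, Magnus.
Asgeir is living and takes 1/12.
Dagny is living and takes 1/12.
Magnus is living and takes 1/12.
Vidar is living and takes 1/4.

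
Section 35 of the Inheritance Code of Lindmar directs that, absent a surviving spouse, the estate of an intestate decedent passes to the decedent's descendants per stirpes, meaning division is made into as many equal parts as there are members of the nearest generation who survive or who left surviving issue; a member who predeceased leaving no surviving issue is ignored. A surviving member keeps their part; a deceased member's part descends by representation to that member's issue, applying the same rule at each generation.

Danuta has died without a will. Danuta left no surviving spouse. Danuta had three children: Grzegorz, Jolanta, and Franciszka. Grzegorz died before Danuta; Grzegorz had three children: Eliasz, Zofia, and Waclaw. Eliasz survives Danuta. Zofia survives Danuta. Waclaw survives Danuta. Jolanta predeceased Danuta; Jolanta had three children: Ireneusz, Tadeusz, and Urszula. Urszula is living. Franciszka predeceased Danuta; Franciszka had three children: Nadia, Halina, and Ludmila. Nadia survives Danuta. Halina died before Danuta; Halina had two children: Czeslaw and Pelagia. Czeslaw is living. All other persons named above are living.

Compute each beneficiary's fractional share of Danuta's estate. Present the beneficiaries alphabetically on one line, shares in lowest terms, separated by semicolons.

There is no surviving spouse, so the entire estate passes to Danuta's descendants per stirpes.
The estate is divided into 3 equal shares of 1/3 among Grzegorz, Jolanta, Franciszka.
Grzegorz predeceased; the 1/3 allotted to Grzegorz's branch passes to Grzegorz's issue by representation.
The 1/3 is divided into 3 equal shares of 1/9 among Eliasz, Zofia, Waclaw.
Eliasz is living and takes 1/9.
Zofia is living and takes 1/9.
Waclaw is living and takes 1/9.
Jolanta predeceased; the 1/3 allotted to Jolanta's branch passes to Jolanta's issue by representation.
The 1/3 is divided into 3 equal shares of 1/9 among Ireneusz, Tadeusz, Urszula.
Ireneusz is living and takes 1/9.
Tadeusz is living and takes 1/9.
Urszula is living and takes 1/9.
Franciszka predeceased; the 1/3 allotted to Franciszka's branch passes to Franciszka's issue by representation.
The 1/3 is divided into 3 equal shares of 1/9 among Nadia, Halina, Ludmila.
Nadia is living and takes 1/9.
Halina predeceased; the 1/9 allotted to Halina's branch passes to Halina's issue by representation.
The 1/9 is divided into 2 equal shares of 1/18 among Czeslaw, Pelagia.
Czeslaw is living and takes 1/18.
Pelagia is living and takes 1/18.
Ludmila is living and takes 1/9.

Czeslaw 1/18; Eliasz 1/9; Ireneusz 1/9; Ludmila 1/9; Nadia 1/9; Pelagia 1/18; Tadeusz 1/9; Urszula 1/9; Waclaw 1/9; Zofia 1/9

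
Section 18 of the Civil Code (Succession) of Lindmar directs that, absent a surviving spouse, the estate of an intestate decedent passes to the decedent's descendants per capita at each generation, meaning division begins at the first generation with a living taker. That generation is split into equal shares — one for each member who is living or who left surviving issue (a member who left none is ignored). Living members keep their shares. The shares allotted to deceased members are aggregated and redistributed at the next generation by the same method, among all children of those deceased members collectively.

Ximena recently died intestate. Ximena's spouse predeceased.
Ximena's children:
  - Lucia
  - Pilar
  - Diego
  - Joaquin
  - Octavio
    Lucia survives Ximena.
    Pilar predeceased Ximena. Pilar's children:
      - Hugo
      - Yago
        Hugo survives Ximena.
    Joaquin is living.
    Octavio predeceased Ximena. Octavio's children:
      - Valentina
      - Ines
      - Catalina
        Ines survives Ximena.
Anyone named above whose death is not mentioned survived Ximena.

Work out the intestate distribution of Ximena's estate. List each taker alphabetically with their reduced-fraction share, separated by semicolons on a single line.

Catalina 2/25; Diego 1/5; Hugo 2/25; Ines 2/25; Joaquin 1/5; Lucia 1/5; Valentina 2/25; Yago 2/25

There is no surviving spouse, so the entire estate passes to Ximena's descendants per capita at each generation.
At generation 1 (Lucia, Pilar, Diego, Joaquin, Octavio) there are 5 shares of (1)/5 = 1/5 each.
Living: Lucia, Diego, and Joaquin — each takes 1/5.
Deceased: Pilar and Octavio. Their combined 2/5 is pooled and carried to generation 2.
At generation 2 (Hugo, Yago, Valentina, Ines, Catalina) there are 5 shares of (2/5)/5 = 2/25 each.
Living: Hugo, Yago, Valentina, Ines, and Catalina — each takes 2/25.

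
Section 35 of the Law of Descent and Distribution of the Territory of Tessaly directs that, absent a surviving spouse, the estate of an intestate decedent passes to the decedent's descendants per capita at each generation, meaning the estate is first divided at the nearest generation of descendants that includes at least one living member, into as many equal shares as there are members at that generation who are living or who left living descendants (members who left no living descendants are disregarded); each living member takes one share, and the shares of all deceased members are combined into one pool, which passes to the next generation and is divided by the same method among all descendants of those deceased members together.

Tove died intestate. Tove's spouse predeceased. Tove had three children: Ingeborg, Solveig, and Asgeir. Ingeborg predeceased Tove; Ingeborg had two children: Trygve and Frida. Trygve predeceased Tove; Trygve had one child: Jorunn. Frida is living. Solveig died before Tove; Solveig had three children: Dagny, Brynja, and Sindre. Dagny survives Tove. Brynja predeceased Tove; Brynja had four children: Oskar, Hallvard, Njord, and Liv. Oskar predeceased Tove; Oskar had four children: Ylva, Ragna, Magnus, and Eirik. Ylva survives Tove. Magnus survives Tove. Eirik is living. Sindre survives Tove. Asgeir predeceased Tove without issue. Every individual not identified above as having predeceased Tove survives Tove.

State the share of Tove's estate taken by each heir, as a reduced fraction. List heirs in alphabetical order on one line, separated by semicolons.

There is no surviving spouse, so the entire estate passes to Tove's descendants per capita at each generation.
No one at generation 1 (Ingeborg, Solveig) is living; moving to the next generation.
At generation 2 (Trygve, Frida, Dagny, Brynja, Sindre) there are 5 shares of (1)/5 = 1/5 each.
Living: Frida, Dagny, and Sindre — each takes 1/5.
Deceased: Trygve and Brynja. Their combined 2/5 is pooled and carried to generation 3.
At generation 3 (Jorunn, Oskar, Hallvard, Njord, Liv) there are 5 shares of (2/5)/5 = 2/25 each.
Living: Jorunn, Hallvard, Njord, and Liv — each takes 2/25.
Deceased: Oskar. That 2/25 share is carried to generation 4.
At generation 4 (Ylva, Ragna, Magnus, Eirik) there are 4 shares of (2/25)/4 = 1/50 each.
Living: Ylva, Ragna, Magnus, and Eirik — each takes 1/50.

Dagny 1/5; Eirik 1/50; Frida 1/5; Hallvard 2/25; Jorunn 2/25; Liv 2/25; Magnus 1/50; Njord 2/25; Ragna 1/50; Sindre 1/5; Ylva 1/50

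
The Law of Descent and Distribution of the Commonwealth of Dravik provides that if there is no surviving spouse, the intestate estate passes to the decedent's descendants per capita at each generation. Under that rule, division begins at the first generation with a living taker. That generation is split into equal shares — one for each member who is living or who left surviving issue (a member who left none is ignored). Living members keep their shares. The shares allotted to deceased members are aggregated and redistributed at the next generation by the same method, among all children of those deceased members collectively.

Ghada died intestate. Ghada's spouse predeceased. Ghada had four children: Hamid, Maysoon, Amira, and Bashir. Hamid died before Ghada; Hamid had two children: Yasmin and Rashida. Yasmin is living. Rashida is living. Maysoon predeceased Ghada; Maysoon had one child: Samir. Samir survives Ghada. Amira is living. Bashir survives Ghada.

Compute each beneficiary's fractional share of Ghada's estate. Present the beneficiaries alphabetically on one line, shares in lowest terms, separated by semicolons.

There is no surviving spouse, so the entire estate passes to Ghada's descendants per capita at each generation.
At generation 1 (Hamid, Maysoon, Amira, Bashir) there are 4 shares of (1)/4 = 1/4 each.
Living: Amira and Bashir — each takes 1/4.
Deceased: Hamid and Maysoon. Their combined 1/2 is pooled and carried to generation 2.
At generation 2 (Yasmin, Rashida, Samir) there are 3 shares of (1/2)/3 = 1/6 each.
Living: Yasmin, Rashida, and Samir — each takes 1/6.

Amira 1/4; Bashir 1/4; Rashida 1/6; Samir 1/6; Yasmin 1/6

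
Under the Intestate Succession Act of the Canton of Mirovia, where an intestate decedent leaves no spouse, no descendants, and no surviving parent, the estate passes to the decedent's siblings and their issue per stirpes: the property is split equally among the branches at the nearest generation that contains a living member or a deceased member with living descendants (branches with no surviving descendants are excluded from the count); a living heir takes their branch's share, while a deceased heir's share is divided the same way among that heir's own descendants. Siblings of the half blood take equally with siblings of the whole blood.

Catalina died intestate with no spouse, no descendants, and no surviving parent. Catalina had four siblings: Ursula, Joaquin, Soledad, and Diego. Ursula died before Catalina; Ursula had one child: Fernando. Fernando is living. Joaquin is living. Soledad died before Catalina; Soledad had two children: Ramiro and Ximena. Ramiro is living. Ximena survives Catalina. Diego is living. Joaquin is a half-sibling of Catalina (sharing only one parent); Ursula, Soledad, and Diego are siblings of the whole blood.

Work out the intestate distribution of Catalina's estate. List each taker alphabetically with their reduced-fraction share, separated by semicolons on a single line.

No spouse, descendants, or parent survives, so the estate passes to Catalina's siblings per stirpes.
Half-blood and whole-blood siblings take equally under the stated rule.
The estate is divided into 4 equal shares of 1/4 among Ursula, Joaquin, Soledad, Diego.
Ursula predeceased; the 1/4 allotted to Ursula's branch passes to Ursula's issue by representation.
Fernando is the sole taker at this level and receives the full 1/4.
Joaquin is living and takes 1/4.
Soledad predeceased; the 1/4 allotted to Soledad's branch passes to Soledad's issue by representation.
The 1/4 is divided into 2 equal shares of 1/8 among Ramiro, Ximena.
Ramiro is living and takes 1/8.
Ximena is living and takes 1/8.
Diego is living and takes 1/4.

Diego 1/4; Fernando 1/4; Joaquin 1/4; Ramiro 1/8; Ximena 1/8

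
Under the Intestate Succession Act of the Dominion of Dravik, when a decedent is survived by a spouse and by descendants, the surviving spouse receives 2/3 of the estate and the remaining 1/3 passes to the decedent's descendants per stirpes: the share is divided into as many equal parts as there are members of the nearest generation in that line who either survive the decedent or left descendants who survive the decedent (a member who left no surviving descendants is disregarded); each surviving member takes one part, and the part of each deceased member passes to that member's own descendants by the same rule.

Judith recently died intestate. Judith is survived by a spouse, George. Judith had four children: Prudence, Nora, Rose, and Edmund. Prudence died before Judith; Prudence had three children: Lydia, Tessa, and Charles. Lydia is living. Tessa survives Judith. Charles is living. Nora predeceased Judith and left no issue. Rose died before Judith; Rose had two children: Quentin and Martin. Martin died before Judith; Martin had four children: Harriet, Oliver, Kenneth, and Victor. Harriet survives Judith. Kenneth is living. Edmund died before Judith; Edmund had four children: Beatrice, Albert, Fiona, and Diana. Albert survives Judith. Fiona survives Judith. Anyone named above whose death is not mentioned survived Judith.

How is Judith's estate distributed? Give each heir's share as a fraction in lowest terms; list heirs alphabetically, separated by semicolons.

Albert 1/36; Beatrice 1/36; Charles 1/27; Diana 1/36; Fiona 1/36; George 2/3; Harriet 1/72; Kenneth 1/72; Lydia 1/27; Oliver 1/72; Quentin 1/18; Tessa 1/27; Victor 1/72

George, as surviving spouse, takes 2/3.
The remaining 1/3 passes to Judith's descendants per stirpes.
Nora left no surviving issue, so that branch lapses and is disregarded.
The 1/3 is divided into 3 equal shares of 1/9 among Prudence, Rose, Edmund.
Prudence predeceased; the 1/9 allotted to Prudence's branch passes to Prudence's issue by representation.
The 1/9 is divided into 3 equal shares of 1/27 among Lydia, Tessa, Charles.
Lydia is living and takes 1/27.
Tessa is living and takes 1/27.
Charles is living and takes 1/27.
Rose predeceased; the 1/9 allotted to Rose's branch passes to Rose's issue by representation.
The 1/9 is divided into 2 equal shares of 1/18 among Quentin, Martin.
Quentin is living and takes 1/18.
Martin predeceased; the 1/18 allotted to Martin's branch passes to Martin's issue by representation.
The 1/18 is divided into 4 equal shares of 1/72 among Harriet, Oliver, Kenneth, Victor.
Harriet is living and takes 1/72.
Oliver is living and takes 1/72.
Kenneth is living and takes 1/72.
Victor is living and takes 1/72.
Edmund predeceased; the 1/9 allotted to Edmund's branch passes to Edmund's issue by representation.
The 1/9 is divided into 4 equal shares of 1/36 among Beatrice, Albert, Fiona, Diana.
Beatrice is living and takes 1/36.
Albert is living and takes 1/36.
Fiona is living and takes 1/36.
Diana is living and takes 1/36.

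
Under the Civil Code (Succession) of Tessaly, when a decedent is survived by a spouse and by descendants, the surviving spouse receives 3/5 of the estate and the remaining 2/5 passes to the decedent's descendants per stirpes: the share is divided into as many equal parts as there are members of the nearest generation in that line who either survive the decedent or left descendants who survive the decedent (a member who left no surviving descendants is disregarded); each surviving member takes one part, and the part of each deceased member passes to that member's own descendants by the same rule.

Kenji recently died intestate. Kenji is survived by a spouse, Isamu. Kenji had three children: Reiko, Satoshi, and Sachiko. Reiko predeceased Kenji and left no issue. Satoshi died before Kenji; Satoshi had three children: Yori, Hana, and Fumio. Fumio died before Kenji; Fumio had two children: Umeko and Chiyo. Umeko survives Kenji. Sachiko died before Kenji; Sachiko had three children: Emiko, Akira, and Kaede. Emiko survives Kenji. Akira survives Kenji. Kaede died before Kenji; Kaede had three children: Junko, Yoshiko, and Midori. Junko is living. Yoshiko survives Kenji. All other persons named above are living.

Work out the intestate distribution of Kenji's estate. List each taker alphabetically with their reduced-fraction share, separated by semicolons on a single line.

Akira 1/15; Chiyo 1/30; Emiko 1/15; Hana 1/15; Isamu 3/5; Junko 1/45; Midori 1/45; Umeko 1/30; Yori 1/15; Yoshiko 1/45

Isamu, as surviving spouse, takes 3/5.
The remaining 2/5 passes to Kenji's descendants per stirpes.
Reiko left no surviving issue, so that branch lapses and is disregarded.
The 2/5 is divided into 2 equal shares of 1/5 among Satoshi, Sachiko.
Satoshi predeceased; the 1/5 allotted to Satoshi's branch passes to Satoshi's issue by representation.
The 1/5 is divided into 3 equal shares of 1/15 among Yori, Hana, Fumio.
Yori is living and takes 1/15.
Hana is living and takes 1/15.
Fumio predeceased; the 1/15 allotted to Fumio's branch passes to Fumio's issue by representation.
The 1/15 is divided into 2 equal shares of 1/30 among Umeko, Chiyo.
Umeko is living and takes 1/30.
Chiyo is living and takes 1/30.
Sachiko predeceased; the 1/5 allotted to Sachiko's branch passes to Sachiko's issue by representation.
The 1/5 is divided into 3 equal shares of 1/15 among Emiko, Akira, Kaede.
Emiko is living and takes 1/15.
Akira is living and takes 1/15.
Kaede predeceased; the 1/15 allotted to Kaede's branch passes to Kaede's issue by representation.
The 1/15 is divided into 3 equal shares of 1/45 among Junko, Yoshiko, Midori.
Junko is living and takes 1/45.
Yoshiko is living and takes 1/45.
Midori is living and takes 1/45.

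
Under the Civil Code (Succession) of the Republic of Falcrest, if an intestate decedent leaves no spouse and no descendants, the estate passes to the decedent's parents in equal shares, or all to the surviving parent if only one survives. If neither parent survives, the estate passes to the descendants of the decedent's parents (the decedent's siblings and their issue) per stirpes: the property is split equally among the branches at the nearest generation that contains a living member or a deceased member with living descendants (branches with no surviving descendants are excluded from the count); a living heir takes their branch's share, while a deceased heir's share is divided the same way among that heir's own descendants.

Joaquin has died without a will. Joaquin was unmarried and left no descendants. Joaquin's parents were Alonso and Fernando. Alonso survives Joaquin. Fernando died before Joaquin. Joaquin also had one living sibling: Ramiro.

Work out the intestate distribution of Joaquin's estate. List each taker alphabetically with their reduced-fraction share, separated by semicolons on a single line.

Only one parent, Alonso, survives, so Alonso takes the entire estate. The siblings take nothing because a surviving parent has priority.

Alonso 1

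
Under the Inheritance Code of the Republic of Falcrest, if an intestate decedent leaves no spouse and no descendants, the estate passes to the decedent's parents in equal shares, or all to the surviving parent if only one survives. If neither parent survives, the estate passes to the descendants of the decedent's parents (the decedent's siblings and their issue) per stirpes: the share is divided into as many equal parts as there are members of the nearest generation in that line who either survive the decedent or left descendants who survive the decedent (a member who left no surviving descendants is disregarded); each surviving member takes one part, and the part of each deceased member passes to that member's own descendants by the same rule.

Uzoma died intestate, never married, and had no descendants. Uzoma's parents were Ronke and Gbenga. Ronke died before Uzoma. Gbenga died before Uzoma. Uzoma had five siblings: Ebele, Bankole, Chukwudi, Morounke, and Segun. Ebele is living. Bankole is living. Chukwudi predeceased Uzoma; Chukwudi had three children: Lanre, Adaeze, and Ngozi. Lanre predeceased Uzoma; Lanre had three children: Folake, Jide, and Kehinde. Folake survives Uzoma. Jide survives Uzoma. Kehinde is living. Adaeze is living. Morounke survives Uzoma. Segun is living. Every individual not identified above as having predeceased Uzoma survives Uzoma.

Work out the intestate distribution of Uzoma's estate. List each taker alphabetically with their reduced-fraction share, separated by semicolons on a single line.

Neither parent survives and there are no descendants, so the estate passes to Uzoma's siblings and their issue per stirpes.
The estate is divided into 5 equal shares of 1/5 among Ebele, Bankole, Chukwudi, Morounke, Segun.
Ebele is living and takes 1/5.
Bankole is living and takes 1/5.
Chukwudi predeceased; the 1/5 allotted to Chukwudi's branch passes to Chukwudi's issue by representation.
The 1/5 is divided into 3 equal shares of 1/15 among Lanre, Adaeze, Ngozi.
Lanre predeceased; the 1/15 allotted to Lanre's branch passes to Lanre's issue by representation.
The 1/15 is divided into 3 equal shares of 1/45 among Folake, Jide, Kehinde.
Folake is living and takes 1/45.
Jide is living and takes 1/45.
Kehinde is living and takes 1/45.
Adaeze is living and takes 1/15.
Ngozi is living and takes 1/15.
Morounke is living and takes 1/5.
Segun is living and takes 1/5.

Adaeze 1/15; Bankole 1/5; Ebele 1/5; Folake 1/45; Jide 1/45; Kehinde 1/45; Morounke 1/5; Ngozi 1/15; Segun 1/5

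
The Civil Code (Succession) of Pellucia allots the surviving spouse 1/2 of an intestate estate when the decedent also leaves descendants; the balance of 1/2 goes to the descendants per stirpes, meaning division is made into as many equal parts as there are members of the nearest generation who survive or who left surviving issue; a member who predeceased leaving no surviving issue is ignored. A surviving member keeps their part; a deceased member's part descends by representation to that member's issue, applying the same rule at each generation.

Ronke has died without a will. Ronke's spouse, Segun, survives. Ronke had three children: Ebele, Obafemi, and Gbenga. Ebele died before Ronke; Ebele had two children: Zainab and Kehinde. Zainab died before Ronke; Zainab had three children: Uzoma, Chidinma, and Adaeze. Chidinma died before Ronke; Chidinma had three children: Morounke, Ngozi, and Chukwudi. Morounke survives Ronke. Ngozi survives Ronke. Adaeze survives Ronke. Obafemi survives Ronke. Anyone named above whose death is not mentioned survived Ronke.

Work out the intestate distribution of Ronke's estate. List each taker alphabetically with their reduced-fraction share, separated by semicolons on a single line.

Adaeze 1/36; Chukwudi 1/108; Gbenga 1/6; Kehinde 1/12; Morounke 1/108; Ngozi 1/108; Obafemi 1/6; Segun 1/2; Uzoma 1/36

Segun, as surviving spouse, takes 1/2.
The remaining 1/2 passes to Ronke's descendants per stirpes.
The 1/2 is divided into 3 equal shares of 1/6 among Ebele, Obafemi, Gbenga.
Ebele predeceased; the 1/6 allotted to Ebele's branch passes to Ebele's issue by representation.
The 1/6 is divided into 2 equal shares of 1/12 among Zainab, Kehinde.
Zainab predeceased; the 1/12 allotted to Zainab's branch passes to Zainab's issue by representation.
The 1/12 is divided into 3 equal shares of 1/36 among Uzoma, Chidinma, Adaeze.
Uzoma is living and takes 1/36.
Chidinma predeceased; the 1/36 allotted to Chidinma's branch passes to Chidinma's issue by representation.
The 1/36 is divided into 3 equal shares of 1/108 among Morounke, Ngozi, Chukwudi.
Morounke is living and takes 1/108.
Ngozi is living and takes 1/108.
Chukwudi is living and takes 1/108.
Adaeze is living and takes 1/36.
Kehinde is living and takes 1/12.
Obafemi is living and takes 1/6.
Gbenga is living and takes 1/6.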